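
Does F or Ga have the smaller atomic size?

F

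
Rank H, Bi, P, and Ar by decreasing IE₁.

Ar > H > P > Bi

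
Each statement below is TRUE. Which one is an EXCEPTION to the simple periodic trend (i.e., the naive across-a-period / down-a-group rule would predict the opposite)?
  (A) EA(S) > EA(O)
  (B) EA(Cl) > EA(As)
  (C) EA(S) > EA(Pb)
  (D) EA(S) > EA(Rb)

(A)

The general trend: electron affinity increases across a period and decreases down a group.
(A) S (period 3, group 16) vs O (period 2, group 16): the stated order contradicts the simple trend.
(B) Cl (period 3, group 17) vs As (period 4, group 15): the stated order agrees with the simple trend.
(C) S (period 3, group 16) vs Pb (period 6, group 14): the stated order agrees with the simple trend.
(D) S (period 3, group 16) vs Rb (period 5, group 1): the stated order agrees with the simple trend.
The exception is (A): the compact 2p subshell of O repels the added electron more than S's larger 3p does.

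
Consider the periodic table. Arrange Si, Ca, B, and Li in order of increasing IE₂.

Ca < Si < B < Li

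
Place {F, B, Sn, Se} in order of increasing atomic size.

Atomic radius shrinks across a period as nuclear charge pulls the same shell inward, and grows down a group as new shells are added.
Neither a single period nor a single group — weigh both effects.
B > F: B lies to the left of F in period 2, so the across-period effect alone puts B larger.
Se > B: the two effects oppose for this pair; the down-group effect wins (116 vs 85 pm).
Sn > Se: relative to Se, both the across-period and down-group shifts push Sn's atomic radius up.
For reference (pm): B 85, F 64, Se 116, Sn 140.
So from smallest to largest: F < B < Se < Sn.

F, B, Se, Sn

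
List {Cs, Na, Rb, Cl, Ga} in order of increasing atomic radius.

Cl, Ga, Na, Rb, Cs

Na is in period 3, group 1; Cl is in period 3, group 17; Ga is in period 4, group 13; Rb is in period 5, group 1; Cs is in period 6, group 1.
Atomic radius shrinks across a period as nuclear charge pulls the same shell inward, and grows down a group as new shells are added.
These span different periods and groups, so the two trends combine.
Ga > Cl: both effects reinforce here, so Ga is clearly the larger of the two.
Na > Ga: the two effects oppose for this pair; the across-period effect wins (155 vs 124 pm).
Rb > Na: they share group 1; the group trend gives Rb the larger value.
Cs > Rb: Cs sits below Rb in group 1, so the down-group effect alone puts Cs larger.
Tabulated atomic radius (pm): Na 155, Cl 99, Ga 124, Rb 210, Cs 232.
So from smallest to largest: Cl < Ga < Na < Rb < Cs.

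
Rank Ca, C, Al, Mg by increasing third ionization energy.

Consider each +2 ion: Ca²⁺ is the bare [Ar] core; C²⁺ still has 2 valence electrons; Al²⁺ still has 1 valence electron; Mg²⁺ is the bare [Ne] core.
Core electrons are held far more tightly than valence electrons, so Ca and Mg top the IE_3 order.
Valence configurations: C²⁺ [He]2s², Al²⁺ [Ne]3s¹.
Approximate IE_3 values (kJ/mol): Ca 4912, C 4620, Al 2745, Mg 7733.
So the third ionization energies run Al < C < Ca < Mg.

Al < C < Ca < Mg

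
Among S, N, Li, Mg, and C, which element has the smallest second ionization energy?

Consider each +1 ion: S⁺ still has 5 valence electrons; N⁺ still has 4 valence electrons; Li⁺ is the bare [He] core; Mg⁺ still has 1 valence electron; C⁺ still has 3 valence electrons.
Breaking into a closed-shell core is much more expensive than removing a leftover valence electron — Li has the largest IE_2 here.
Valence configurations: S⁺ [Ne]3s²3p³, N⁺ [He]2s²2p², Mg⁺ [Ne]3s¹, C⁺ [He]2s²2p¹.
The numbers (kJ/mol): S 2252, N 2856, Li 7298, Mg 1451, C 2353.
Putting it together, IE_2: Mg < S < C < N < Li.

Mg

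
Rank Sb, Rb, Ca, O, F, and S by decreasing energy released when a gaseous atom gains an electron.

F > S > O > Sb > Rb > Ca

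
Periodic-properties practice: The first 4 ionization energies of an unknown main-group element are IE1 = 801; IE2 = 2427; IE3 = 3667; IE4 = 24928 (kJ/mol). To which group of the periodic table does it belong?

Group 13

Look for the largest jump between consecutive ionization energies: IE4/IE3 ≈ 6.8, far larger than any earlier ratio.
That jump marks the point where a core electron is being removed. So the atom has 3 valence electrons.
A main-group element with 3 valence electrons is in group 13.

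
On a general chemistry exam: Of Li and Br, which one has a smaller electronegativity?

Li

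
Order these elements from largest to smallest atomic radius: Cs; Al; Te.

Cs > Te > Al

Al is in period 3, group 13; Te is in period 5, group 16; Cs is in period 6, group 1.
Moving right in a period, electrons are added to the same shell under a stronger nuclear pull, so atoms get smaller; moving down, a new shell is opened and atoms get larger.
Neither a single period nor a single group — weigh both effects.
Te > Al: the two effects oppose for this pair; the down-group effect wins (136 vs 126 pm).
Cs > Te: both effects reinforce here, so Cs is clearly the larger of the two.
Approximate values (pm): Al 126, Te 136, Cs 232.
So from largest to smallest: Cs > Te > Al.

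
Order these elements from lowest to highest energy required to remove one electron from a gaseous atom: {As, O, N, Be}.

Be < As < O < N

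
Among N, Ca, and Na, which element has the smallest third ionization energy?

N

After 2 electrons have been removed, what remains? N²⁺ still has 3 valence electrons; Ca²⁺ is the bare [Ar] core; Na²⁺ is already 1 electron into the core.
Pulling an electron out of a noble-gas core costs far more than removing a remaining valence electron, so Ca and Na sit at the high end of IE_3.
The numbers (kJ/mol): N 4578, Ca 4912, Na 6910.
Hence IE_3: N < Ca < Na.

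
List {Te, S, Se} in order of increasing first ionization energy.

Te < Se < S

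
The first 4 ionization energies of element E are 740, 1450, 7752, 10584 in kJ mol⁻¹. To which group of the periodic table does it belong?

Group 2

Look for the largest jump between consecutive ionization energies: IE3/IE2 ≈ 5.3, far larger than any earlier ratio.
That jump marks the point where a core electron is being removed. So the atom has 2 valence electrons.
A main-group element with 2 valence electrons is in group 2.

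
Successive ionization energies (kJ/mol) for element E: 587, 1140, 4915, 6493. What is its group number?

Look for the largest jump between consecutive ionization energies: IE3/IE2 ≈ 4.3, far larger than any earlier ratio.
That jump marks the point where a core electron is being removed. So the atom has 2 valence electrons.
A main-group element with 2 valence electrons is in group 2.

Group 2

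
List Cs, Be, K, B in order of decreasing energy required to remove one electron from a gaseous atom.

Be is in period 2, group 2; B is in period 2, group 13; K is in period 4, group 1; Cs is in period 6, group 1.
Across a period the outer electron is held more tightly (higher IE₁); down a group it sits in a higher shell, more shielded, and comes off more easily.
Neither a single period nor a single group — weigh both effects.
K > Cs: they share group 1; the group trend gives K the larger value.
B > K: both effects reinforce here, so B is clearly the higher of the two.
Be > B: this pair runs against the simple trend — see the exception note.
Note the exception: Be has a higher first ionization energy than B, contrary to the simple trend — removing B's lone 2p electron is easier than breaking Be's filled 2s².
Approximate values (kJ/mol): Be 900, B 801, K 419, Cs 376.
So from highest to lowest: Be > B > K > Cs.

Be, B, K, Cs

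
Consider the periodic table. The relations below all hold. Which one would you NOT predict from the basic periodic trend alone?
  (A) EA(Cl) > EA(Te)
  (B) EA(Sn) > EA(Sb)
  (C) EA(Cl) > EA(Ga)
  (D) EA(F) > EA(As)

(B)

The general trend: electron affinity increases across a period and decreases down a group.
(A) Cl (period 3, group 17) vs Te (period 5, group 16): the stated order agrees with the simple trend.
(B) Sn (period 5, group 14) vs Sb (period 5, group 15): the stated order contradicts the simple trend.
(C) Cl (period 3, group 17) vs Ga (period 4, group 13): the stated order agrees with the simple trend.
(D) F (period 2, group 17) vs As (period 4, group 15): the stated order agrees with the simple trend.
The exception is (B): adding an electron to Sb's half-filled 5p³ is unfavourable, so Sn has the more exothermic EA.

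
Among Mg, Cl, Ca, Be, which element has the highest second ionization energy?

Cl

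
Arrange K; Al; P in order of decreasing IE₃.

K > P > Al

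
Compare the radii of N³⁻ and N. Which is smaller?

N

Forming N³⁻ adds 3 electrons to N. More electron–electron repulsion in the same shell, with unchanged nuclear charge, lets the cloud expand.
An anion is larger than its parent atom: N³⁻ > N.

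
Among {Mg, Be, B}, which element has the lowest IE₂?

Mg

Consider each +1 ion: Mg⁺ still has 1 valence electron; Be⁺ still has 1 valence electron; B⁺ still has 2 valence electrons.
All are still removing valence electrons, so compare the +1 ions as you would atoms: IE_2 generally rises across a period (higher Z_eff) and falls down a group (larger shell), subject to the usual subshell exceptions.
Valence configurations: Mg⁺ [Ne]3s¹, Be⁺ [He]2s¹, B⁺ [He]2s².
The numbers (kJ/mol): Mg 1451, Be 1757, B 2427.
Overall IE_2 order: Mg < Be < B.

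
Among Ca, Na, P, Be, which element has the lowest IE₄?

The fourth ionization energy removes an electron from the +3 ion. For each element: Ca³⁺ is already 1 electron into the core; Na³⁺ is already 2 electrons into the core; P³⁺ still has 2 valence electrons; Be³⁺ is already 1 electron into the core.
Pulling an electron out of a noble-gas core costs far more than removing a remaining valence electron, so Ca, Na and Be sit at the high end of IE_4.
Approximate IE_4 values (kJ/mol): Ca 6491, Na 9543, P 4964, Be 21007.
Overall IE_4 order: P < Ca < Na < Be.

P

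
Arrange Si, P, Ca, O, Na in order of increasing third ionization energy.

Consider each +2 ion: Si²⁺ still has 2 valence electrons; P²⁺ still has 3 valence electrons; Ca²⁺ is the bare [Ar] core; O²⁺ still has 4 valence electrons; Na²⁺ is already 1 electron into the core.
Usually core removal costs more than valence removal, but here the competition is close: a tightly held n=2 valence electron can cost more to remove than an n=3 core electron, so the actual values have to decide it.
Valence configurations: Si²⁺ [Ne]3s², P²⁺ [Ne]3s²3p¹, O²⁺ [He]2s²2p².
P²⁺ loses a lone 3p electron whereas Si²⁺ must break into a filled 3s² pair, so IE_3(Si) > IE_3(P) even though P has the higher nuclear charge.
The numbers (kJ/mol): Si 3232, P 2914, Ca 4912, O 5300, Na 6910.
So the third ionization energies run P < Si < Ca < O < Na.

P, Si, Ca, O, Na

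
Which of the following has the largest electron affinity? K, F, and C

EA tends to increase across a period and decrease down a group, though the pattern is less regular than for IE or radius.
Neither a single period nor a single group — weigh both effects.
C > K: relative to K, both the across-period and down-group shifts push C's electron affinity up.
F > C: F lies to the right of C in period 2, so the across-period effect alone puts F higher.
Tabulated electron affinity (kJ/mol): C 122, F 328, K 48.
The largest electron affinity among these belongs to F.

F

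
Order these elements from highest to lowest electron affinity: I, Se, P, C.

C is in period 2, group 14; P is in period 3, group 15; Se is in period 4, group 16; I is in period 5, group 17.
Adding an electron releases more energy for atoms nearer the top right (short of the noble gases).
These sit on a diagonal, where the across-period and down-group effects partly cancel.
C > P: period and group pull opposite ways; the down-group shift dominates (122 vs 72 kJ/mol).
Se > C: the two effects oppose for this pair; the across-period effect wins (195 vs 122 kJ/mol).
I > Se: period and group pull opposite ways; the across-period shift dominates (295 vs 195 kJ/mol).
For reference (kJ/mol): C 122, P 72, Se 195, I 295.
So from highest to lowest: I > Se > C > P.

I > Se > C > P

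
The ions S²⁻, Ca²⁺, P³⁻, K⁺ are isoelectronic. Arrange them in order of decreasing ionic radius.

P³⁻ > S²⁻ > K⁺ > Ca²⁺

All of these have 18 electrons, so size is governed by nuclear charge alone: the more protons, the stronger the pull on the same electron cloud, and the smaller the ion.
Nuclear charges: Ca²⁺ (Z=20), K⁺ (Z=19), S²⁻ (Z=16), P³⁻ (Z=15).
Largest to smallest: P³⁻ > S²⁻ > K⁺ > Ca²⁺.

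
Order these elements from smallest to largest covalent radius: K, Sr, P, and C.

C < P < Sr < K

C is in period 2, group 14; P is in period 3, group 15; K is in period 4, group 1; Sr is in period 5, group 2.
Radius decreases left→right (rising Z_eff, same n) and increases top→bottom (higher n).
Neither a single period nor a single group — weigh both effects.
P > C: period and group pull opposite ways; the down-group shift dominates (111 vs 75 pm).
Sr > P: both effects reinforce here, so Sr is clearly the larger of the two.
K > Sr: the two effects oppose for this pair; the across-period effect wins (196 vs 185 pm).
Approximate values (pm): C 75, P 111, K 196, Sr 185.
So from smallest to largest: C < P < Sr < K.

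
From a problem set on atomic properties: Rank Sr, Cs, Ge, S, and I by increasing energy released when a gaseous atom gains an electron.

S is in period 3, group 16; Ge is in period 4, group 14; Sr is in period 5, group 2; I is in period 5, group 17; Cs is in period 6, group 1.
Atoms with high Z_eff and room in the valence shell (especially the halogens) have the most exothermic electron affinities.
Here both period and group differ, so the two effects have to be weighed against each other.
Cs > Sr: this pair runs against the simple trend — see the exception note.
Ge > Cs: relative to Cs, both the across-period and down-group shifts push Ge's electron affinity up.
S > Ge: both effects reinforce here, so S is clearly the higher of the two.
I > S: period and group pull opposite ways; the across-period shift dominates (295 vs 200 kJ/mol).
Note the exception: Cs has a higher electron affinity than Sr, contrary to the simple trend — adding an electron to Sr (ns²) has to open a new, higher-energy np subshell, which is unfavourable.
For reference (kJ/mol): S 200, Ge 119, Sr 5, I 295, Cs 46.
So from lowest to highest: Sr < Cs < Ge < S < I.

Sr < Cs < Ge < S < I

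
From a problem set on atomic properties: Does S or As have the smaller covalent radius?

S

S is in period 3, group 16; As is in period 4, group 15.
Moving right in a period, electrons are added to the same shell under a stronger nuclear pull, so atoms get smaller; moving down, a new shell is opened and atoms get larger.
Neither a single period nor a single group — weigh both effects.
As > S: relative to S, both the across-period and down-group shifts push As's atomic radius up.
Tabulated atomic radius (pm): S 103, As 121.
So S has the smaller covalent radius (S < As).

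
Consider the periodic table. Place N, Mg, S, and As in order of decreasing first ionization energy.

IE₁ increases left→right with effective nuclear charge and decreases top→bottom as the valence shell moves farther out.
Here both period and group differ, so the two effects have to be weighed against each other.
As > Mg: period and group pull opposite ways; the across-period shift dominates (947 vs 738 kJ/mol).
S > As: relative to As, both the across-period and down-group shifts push S's first ionization energy up.
N > S: the two effects oppose for this pair; the down-group effect wins (1402 vs 1000 kJ/mol).
Tabulated first ionization energy (kJ/mol): N 1402, Mg 738, S 1000, As 947.
So from highest to lowest: N > S > As > Mg.

N, S, As, Mg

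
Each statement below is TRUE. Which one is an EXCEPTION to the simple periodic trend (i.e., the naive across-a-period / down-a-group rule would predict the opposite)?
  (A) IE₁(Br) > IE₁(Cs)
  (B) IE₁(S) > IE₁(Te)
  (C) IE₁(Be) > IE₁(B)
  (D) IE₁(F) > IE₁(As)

(C)

The general trend: first ionisation energy increases across a period and decreases down a group.
(A) Br (period 4, group 17) vs Cs (period 6, group 1): the stated order agrees with the simple trend.
(B) S (period 3, group 16) vs Te (period 5, group 16): the stated order agrees with the simple trend.
(C) Be (period 2, group 2) vs B (period 2, group 13): the stated order contradicts the simple trend.
(D) F (period 2, group 17) vs As (period 4, group 15): the stated order agrees with the simple trend.
The exception is (C): removing B's lone 2p electron is easier than breaking Be's filled 2s².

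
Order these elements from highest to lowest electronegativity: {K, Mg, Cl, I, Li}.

Cl, I, Mg, Li, K

Li is in period 2, group 1; Mg is in period 3, group 2; Cl is in period 3, group 17; K is in period 4, group 1; I is in period 5, group 17.
Electronegativity increases across a period and decreases down a group, tracking effective nuclear charge and atomic size.
Neither a single period nor a single group — weigh both effects.
Li > K: they share group 1; the group trend gives Li the larger value.
Mg > Li: the two effects oppose for this pair; the across-period effect wins (1.31 vs 0.98).
I > Mg: period and group pull opposite ways; the across-period shift dominates (2.66 vs 1.31).
Cl > I: they share group 17; the group trend gives Cl the larger value.
Tabulated electronegativity (Pauling): Li 0.98, Mg 1.31, Cl 3.16, K 0.82, I 2.66.
So from highest to lowest: Cl > I > Mg > Li > K.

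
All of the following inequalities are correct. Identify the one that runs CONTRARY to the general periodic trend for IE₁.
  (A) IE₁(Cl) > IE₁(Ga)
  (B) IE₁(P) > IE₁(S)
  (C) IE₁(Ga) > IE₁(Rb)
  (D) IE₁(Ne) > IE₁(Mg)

The general trend: IE₁ increases across a period and decreases down a group.
(A) Cl (period 3, group 17) vs Ga (period 4, group 13): the stated order agrees with the simple trend.
(B) P (period 3, group 15) vs S (period 3, group 16): the stated order contradicts the simple trend.
(C) Ga (period 4, group 13) vs Rb (period 5, group 1): the stated order agrees with the simple trend.
(D) Ne (period 2, group 18) vs Mg (period 3, group 2): the stated order agrees with the simple trend.
The exception is (B): S (3p⁴) ionizes more easily than half-filled P (3p³) because the paired 3p electron in S is pushed out by e⁻–e⁻ repulsion.

(B)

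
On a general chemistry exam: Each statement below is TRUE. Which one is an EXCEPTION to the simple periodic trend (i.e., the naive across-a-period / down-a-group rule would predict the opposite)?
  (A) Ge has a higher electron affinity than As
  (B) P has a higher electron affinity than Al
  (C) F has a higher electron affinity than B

(A)

The general trend: electron affinity increases across a period and decreases down a group.
(A) Ge (period 4, group 14) vs As (period 4, group 15): the stated order contradicts the simple trend.
(B) P (period 3, group 15) vs Al (period 3, group 13): the stated order agrees with the simple trend.
(C) F (period 2, group 17) vs B (period 2, group 13): the stated order agrees with the simple trend.
The exception is (A): adding an electron to As's half-filled 4p³ is unfavourable, so Ge (4p²) has the more exothermic EA.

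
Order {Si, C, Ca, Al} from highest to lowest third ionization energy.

IE_3 is the cost of taking one more electron from the +2 cation: Si²⁺ still has 2 valence electrons; C²⁺ still has 2 valence electrons; Ca²⁺ is the bare [Ar] core; Al²⁺ still has 1 valence electron.
Pulling an electron out of a noble-gas core costs far more than removing a remaining valence electron, so Ca sits at the high end of IE_3.
Valence configurations: Si²⁺ [Ne]3s², C²⁺ [He]2s², Al²⁺ [Ne]3s¹.
Approximate IE_3 values (kJ/mol): Si 3232, C 4620, Ca 4912, Al 2745.
Hence IE_3: Al < Si < C < Ca.

Ca > C > Si > Al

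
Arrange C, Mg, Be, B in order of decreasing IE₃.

Be, Mg, C, B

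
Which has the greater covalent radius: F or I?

I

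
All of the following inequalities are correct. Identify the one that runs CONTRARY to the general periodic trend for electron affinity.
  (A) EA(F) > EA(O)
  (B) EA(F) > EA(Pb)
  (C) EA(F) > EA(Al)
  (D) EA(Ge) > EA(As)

(D)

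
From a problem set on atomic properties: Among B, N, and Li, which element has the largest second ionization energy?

Li

The second ionization energy removes an electron from the +1 ion. For each element: B⁺ still has 2 valence electrons; N⁺ still has 4 valence electrons; Li⁺ is the bare [He] core.
Core electrons are held far more tightly than valence electrons, so Li tops the IE_2 order.
Valence configurations: B⁺ [He]2s², N⁺ [He]2s²2p².
The numbers (kJ/mol): B 2427, N 2856, Li 7298.
So the second ionization energies run B < N < Li.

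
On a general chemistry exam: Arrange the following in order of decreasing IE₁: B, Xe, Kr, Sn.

Kr > Xe > B > Sn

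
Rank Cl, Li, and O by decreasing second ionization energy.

The second ionization energy removes an electron from the +1 ion. For each element: Cl⁺ still has 6 valence electrons; Li⁺ is the bare [He] core; O⁺ still has 5 valence electrons.
Breaking into a closed-shell core is much more expensive than removing a leftover valence electron — Li has the largest IE_2 here.
Valence configurations: Cl⁺ [Ne]3s²3p⁴, O⁺ [He]2s²2p³.
Approximate IE_2 values (kJ/mol): Cl 2298, Li 7298, O 3388.
So the second ionization energies run Cl < O < Li.

Li, O, Cl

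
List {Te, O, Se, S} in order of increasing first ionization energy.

Te < Se < S < O

Across a period the outer electron is held more tightly (higher IE₁); down a group it sits in a higher shell, more shielded, and comes off more easily.
All are in group 16, so first ionization energy increases up the group.
So from lowest to highest: Te < Se < S < O.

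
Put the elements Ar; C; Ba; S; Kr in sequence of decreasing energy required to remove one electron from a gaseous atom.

First ionization energy rises across a period (greater Z_eff holds electrons more tightly) and falls down a group (valence electrons are farther from the nucleus).
Neither a single period nor a single group — weigh both effects.
S > Ba: relative to Ba, both the across-period and down-group shifts push S's first ionization energy up.
C > S: the two effects oppose for this pair; the down-group effect wins (1086 vs 1000 kJ/mol).
Kr > C: period and group pull opposite ways; the across-period shift dominates (1351 vs 1086 kJ/mol).
Ar > Kr: Ar sits above Kr in group 18, so the down-group effect alone puts Ar higher.
Tabulated first ionization energy (kJ/mol): C 1086, S 1000, Ar 1521, Kr 1351, Ba 503.
So from highest to lowest: Ar > Kr > C > S > Ba.

Ar > Kr > C > S > Ba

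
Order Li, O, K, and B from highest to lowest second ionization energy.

Li > O > K > B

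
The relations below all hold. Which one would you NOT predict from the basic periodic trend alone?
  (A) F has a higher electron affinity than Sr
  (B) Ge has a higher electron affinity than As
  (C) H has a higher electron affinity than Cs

(B)

The general trend: electron affinity increases across a period and decreases down a group.
(A) F (period 2, group 17) vs Sr (period 5, group 2): the stated order agrees with the simple trend.
(B) Ge (period 4, group 14) vs As (period 4, group 15): the stated order contradicts the simple trend.
(C) H (period 1, group 1) vs Cs (period 6, group 1): the stated order agrees with the simple trend.
The exception is (B): adding an electron to As's half-filled 4p³ is unfavourable, so Ge (4p²) has the more exothermic EA.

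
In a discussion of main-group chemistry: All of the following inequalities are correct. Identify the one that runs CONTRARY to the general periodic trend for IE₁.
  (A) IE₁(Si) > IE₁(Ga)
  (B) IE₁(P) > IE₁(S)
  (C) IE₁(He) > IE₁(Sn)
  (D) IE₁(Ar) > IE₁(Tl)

(B)

The general trend: IE₁ increases across a period and decreases down a group.
(A) Si (period 3, group 14) vs Ga (period 4, group 13): the stated order agrees with the simple trend.
(B) P (period 3, group 15) vs S (period 3, group 16): the stated order contradicts the simple trend.
(C) He (period 1, group 18) vs Sn (period 5, group 14): the stated order agrees with the simple trend.
(D) Ar (period 3, group 18) vs Tl (period 6, group 13): the stated order agrees with the simple trend.
The exception is (B): S (3p⁴) ionizes more easily than half-filled P (3p³) because the paired 3p electron in S is pushed out by e⁻–e⁻ repulsion.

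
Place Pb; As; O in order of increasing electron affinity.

O is in period 2, group 16; As is in period 4, group 15; Pb is in period 6, group 14.
Electron affinity generally becomes more exothermic across a period toward the halogens and less exothermic down a group.
Neither a single period nor a single group — weigh both effects.
As > Pb: both effects reinforce here, so As is clearly the higher of the two.
O > As: both effects reinforce here, so O is clearly the higher of the two.
For reference (kJ/mol): O 141, As 78, Pb 35.
So from lowest to highest: Pb < As < O.

Pb, As, O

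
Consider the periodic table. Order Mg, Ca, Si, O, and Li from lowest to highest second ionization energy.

After 1 electron has been removed, what remains? Mg⁺ still has 1 valence electron; Ca⁺ still has 1 valence electron; Si⁺ still has 3 valence electrons; O⁺ still has 5 valence electrons; Li⁺ is the bare [He] core.
Core electrons are held far more tightly than valence electrons, so Li tops the IE_2 order.
Valence configurations: Mg⁺ [Ne]3s¹, Ca⁺ [Ar]4s¹, Si⁺ [Ne]3s²3p¹, O⁺ [He]2s²2p³.
The numbers (kJ/mol): Mg 1451, Ca 1145, Si 1577, O 3388, Li 7298.
Overall IE_2 order: Ca < Mg < Si < O < Li.

Ca, Mg, Si, O, Li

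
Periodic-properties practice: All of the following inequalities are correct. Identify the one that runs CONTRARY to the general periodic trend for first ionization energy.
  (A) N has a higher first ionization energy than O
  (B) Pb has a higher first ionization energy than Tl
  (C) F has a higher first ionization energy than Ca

(A)

The general trend: first ionization energy increases across a period and decreases down a group.
(A) N (period 2, group 15) vs O (period 2, group 16): the stated order contradicts the simple trend.
(B) Pb (period 6, group 14) vs Tl (period 6, group 13): the stated order agrees with the simple trend.
(C) F (period 2, group 17) vs Ca (period 4, group 2): the stated order agrees with the simple trend.
The exception is (A): pairing an electron in O's 2p⁴ costs repulsion energy, so O ionizes more easily than half-filled N (2p³).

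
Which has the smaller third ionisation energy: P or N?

P

Consider each +2 ion: P²⁺ still has 3 valence electrons; N²⁺ still has 3 valence electrons.
All are still removing valence electrons, so compare the +2 ions as you would atoms: IE_3 generally rises across a period (higher Z_eff) and falls down a group (larger shell), subject to the usual subshell exceptions.
Valence configurations: P²⁺ [Ne]3s²3p¹, N²⁺ [He]2s²2p¹.
Tabulated IE_3 (kJ/mol): P 2914, N 4578.
So the third ionization energies run P < N.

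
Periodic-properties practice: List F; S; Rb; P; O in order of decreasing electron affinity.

F > S > O > P > Rb

O is in period 2, group 16; F is in period 2, group 17; P is in period 3, group 15; S is in period 3, group 16; Rb is in period 5, group 1.
Atoms with high Z_eff and room in the valence shell (especially the halogens) have the most exothermic electron affinities.
Neither a single period nor a single group — weigh both effects.
P > Rb: relative to Rb, both the across-period and down-group shifts push P's electron affinity up.
O > P: both effects reinforce here, so O is clearly the higher of the two.
S > O: this pair runs against the simple trend — see the exception note.
F > S: both effects reinforce here, so F is clearly the higher of the two.
Note the exception: S has a higher electron affinity than O, contrary to the simple trend — the compact 2p subshell of O repels the added electron more than S's larger 3p does.
Tabulated electron affinity (kJ/mol): O 141, F 328, P 72, S 200, Rb 47.
So from highest to lowest: F > S > O > P > Rb.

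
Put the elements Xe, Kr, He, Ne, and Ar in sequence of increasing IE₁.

Xe < Kr < Ar < Ne < He

He is in period 1, group 18; Ne is in period 2, group 18; Ar is in period 3, group 18; Kr is in period 4, group 18; Xe is in period 5, group 18.
Across a period the outer electron is held more tightly (higher IE₁); down a group it sits in a higher shell, more shielded, and comes off more easily.
All are in group 18, so first ionization energy increases up the group.
So from lowest to highest: Xe < Kr < Ar < Ne < He.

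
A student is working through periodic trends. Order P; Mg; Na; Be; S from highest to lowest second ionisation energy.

Na, S, P, Be, Mg

IE_2 is the cost of taking one more electron from the +1 cation: P⁺ still has 4 valence electrons; Mg⁺ still has 1 valence electron; Na⁺ is the bare [Ne] core; Be⁺ still has 1 valence electron; S⁺ still has 5 valence electrons.
Core electrons are held far more tightly than valence electrons, so Na tops the IE_2 order.
Valence configurations: P⁺ [Ne]3s²3p², Mg⁺ [Ne]3s¹, Be⁺ [He]2s¹, S⁺ [Ne]3s²3p³.
Tabulated IE_2 (kJ/mol): P 1907, Mg 1451, Na 4562, Be 1757, S 2252.
So the second ionization energies run Mg < Be < P < S < Na.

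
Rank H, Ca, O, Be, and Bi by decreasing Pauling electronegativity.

O > H > Bi > Be > Ca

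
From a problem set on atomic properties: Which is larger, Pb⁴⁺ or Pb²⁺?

Pb²⁺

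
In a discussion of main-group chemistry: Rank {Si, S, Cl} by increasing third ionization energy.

Si < S < Cl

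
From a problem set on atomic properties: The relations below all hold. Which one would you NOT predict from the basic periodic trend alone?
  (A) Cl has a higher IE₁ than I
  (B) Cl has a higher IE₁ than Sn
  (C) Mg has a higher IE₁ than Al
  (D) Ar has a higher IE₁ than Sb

(C)

The general trend: IE₁ increases across a period and decreases down a group.
(A) Cl (period 3, group 17) vs I (period 5, group 17): the stated order agrees with the simple trend.
(B) Cl (period 3, group 17) vs Sn (period 5, group 14): the stated order agrees with the simple trend.
(C) Mg (period 3, group 2) vs Al (period 3, group 13): the stated order contradicts the simple trend.
(D) Ar (period 3, group 18) vs Sb (period 5, group 15): the stated order agrees with the simple trend.
The exception is (C): Al's single 3p electron is easier to remove than one from Mg's filled 3s².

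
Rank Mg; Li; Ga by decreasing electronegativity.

Li is in period 2, group 1; Mg is in period 3, group 2; Ga is in period 4, group 13.
Electronegativity increases across a period and decreases down a group, tracking effective nuclear charge and atomic size.
A diagonal step moves right (one effect) and down (the opposite effect) at once.
Mg > Li: period and group pull opposite ways; the across-period shift dominates (1.31 vs 0.98).
Ga > Mg: period and group pull opposite ways; the across-period shift dominates (1.81 vs 1.31).
Tabulated electronegativity (Pauling): Li 0.98, Mg 1.31, Ga 1.81.
So from highest to lowest: Ga > Mg > Li.

Ga > Mg > Li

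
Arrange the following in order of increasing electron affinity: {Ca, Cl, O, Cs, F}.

Ca, Cs, O, F, Cl

O is in period 2, group 16; F is in period 2, group 17; Cl is in period 3, group 17; Ca is in period 4, group 2; Cs is in period 6, group 1.
EA tends to increase across a period and decrease down a group, though the pattern is less regular than for IE or radius.
Here both period and group differ, so the two effects have to be weighed against each other.
Cs > Ca: this pair runs against the simple trend — see the exception note.
O > Cs: relative to Cs, both the across-period and down-group shifts push O's electron affinity up.
F > O: both are in period 2; the period trend gives F the larger value.
Cl > F: this pair runs against the simple trend — see the exception note.
Note the exception: Cs has a higher electron affinity than Ca, contrary to the simple trend — adding an electron to Ca (ns²) has to open a new, higher-energy np subshell, which is unfavourable.
Note the exception: Cl has a higher electron affinity than F, contrary to the simple trend — F's small 2p subshell makes the incoming electron feel strong e⁻–e⁻ repulsion, so Cl actually releases more energy on gaining an electron.
Approximate values (kJ/mol): O 141, F 328, Cl 349, Ca 2, Cs 46.
So from lowest to highest: Ca < Cs < O < F < Cl.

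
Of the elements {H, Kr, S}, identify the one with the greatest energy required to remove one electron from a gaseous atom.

Kr

H is in period 1, group 1; S is in period 3, group 16; Kr is in period 4, group 18.
First ionization energy rises across a period (greater Z_eff holds electrons more tightly) and falls down a group (valence electrons are farther from the nucleus).
Here both period and group differ, so the two effects have to be weighed against each other.
H > S: period and group pull opposite ways; the down-group shift dominates (1312 vs 1000 kJ/mol).
Kr > H: period and group pull opposite ways; the across-period shift dominates (1351 vs 1312 kJ/mol).
For reference (kJ/mol): H 1312, S 1000, Kr 1351.
The greatest energy required to remove one electron from a gaseous atom among these belongs to Kr.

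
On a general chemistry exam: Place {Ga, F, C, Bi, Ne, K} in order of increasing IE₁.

K, Ga, Bi, C, F, Ne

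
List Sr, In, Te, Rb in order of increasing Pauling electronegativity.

Rb is in period 5, group 1; Sr is in period 5, group 2; In is in period 5, group 13; Te is in period 5, group 16.
Smaller atoms with higher effective nuclear charge are more electronegative.
All lie in period 5, so electronegativity increases left to right.
So from lowest to highest: Rb < Sr < In < Te.

Rb, Sr, In, Te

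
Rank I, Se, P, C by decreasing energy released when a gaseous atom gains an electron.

I > Se > C > P

EA tends to increase across a period and decrease down a group, though the pattern is less regular than for IE or radius.
These sit on a diagonal, where the across-period and down-group effects partly cancel.
C > P: period and group pull opposite ways; the down-group shift dominates (122 vs 72 kJ/mol).
Se > C: the two effects oppose for this pair; the across-period effect wins (195 vs 122 kJ/mol).
I > Se: the two effects oppose for this pair; the across-period effect wins (295 vs 195 kJ/mol).
Approximate values (kJ/mol): C 122, P 72, Se 195, I 295.
So from highest to lowest: I > Se > C > P.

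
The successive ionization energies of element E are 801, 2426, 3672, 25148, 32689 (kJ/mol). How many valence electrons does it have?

3

Look for the largest jump between consecutive ionization energies: IE4/IE3 ≈ 6.8, far larger than any earlier ratio.
That jump marks the point where a core electron is being removed. So the atom has 3 valence electrons.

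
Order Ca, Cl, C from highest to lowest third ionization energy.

Ca, C, Cl

Consider each +2 ion: Ca²⁺ is the bare [Ar] core; Cl²⁺ still has 5 valence electrons; C²⁺ still has 2 valence electrons.
Core electrons are held far more tightly than valence electrons, so Ca tops the IE_3 order.
Valence configurations: Cl²⁺ [Ne]3s²3p³, C²⁺ [He]2s².
The numbers (kJ/mol): Ca 4912, Cl 3822, C 4620.
Hence IE_3: Cl < C < Ca.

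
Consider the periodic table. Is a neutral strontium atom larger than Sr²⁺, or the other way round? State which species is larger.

Forming Sr²⁺ removes 2 electrons from Sr. Fewer electrons for the same nuclear charge means less shielding and a higher Z_eff on the remaining electrons, and for main-group metals the entire outer shell is lost.
A cation is smaller than its parent atom: Sr²⁺ < Sr.

Sr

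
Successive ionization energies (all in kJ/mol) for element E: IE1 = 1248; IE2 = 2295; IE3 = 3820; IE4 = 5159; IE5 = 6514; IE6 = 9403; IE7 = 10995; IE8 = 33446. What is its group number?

Group 17

Look for the largest jump between consecutive ionization energies: IE8/IE7 ≈ 3.0, far larger than any earlier ratio.
That jump marks the point where a core electron is being removed. So the atom has 7 valence electrons.
A main-group element with 7 valence electrons is in group 17.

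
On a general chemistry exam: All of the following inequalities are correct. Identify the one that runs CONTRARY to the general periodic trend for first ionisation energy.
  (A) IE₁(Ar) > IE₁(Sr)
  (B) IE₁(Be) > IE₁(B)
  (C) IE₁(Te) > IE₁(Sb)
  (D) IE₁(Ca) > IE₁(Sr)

(B)

The general trend: first ionisation energy increases across a period and decreases down a group.
(A) Ar (period 3, group 18) vs Sr (period 5, group 2): the stated order agrees with the simple trend.
(B) Be (period 2, group 2) vs B (period 2, group 13): the stated order contradicts the simple trend.
(C) Te (period 5, group 16) vs Sb (period 5, group 15): the stated order agrees with the simple trend.
(D) Ca (period 4, group 2) vs Sr (period 5, group 2): the stated order agrees with the simple trend.
The exception is (B): removing B's lone 2p electron is easier than breaking Be's filled 2s².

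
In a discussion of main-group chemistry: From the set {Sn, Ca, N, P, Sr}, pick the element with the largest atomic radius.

Sr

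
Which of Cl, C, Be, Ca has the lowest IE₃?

Cl

Consider each +2 ion: Cl²⁺ still has 5 valence electrons; C²⁺ still has 2 valence electrons; Be²⁺ is the bare [He] core; Ca²⁺ is the bare [Ar] core.
Core electrons are held far more tightly than valence electrons, so Ca and Be top the IE_3 order.
Valence configurations: Cl²⁺ [Ne]3s²3p³, C²⁺ [He]2s².
Approximate IE_3 values (kJ/mol): Cl 3822, C 4620, Be 14849, Ca 4912.
Hence IE_3: Cl < C < Ca < Be.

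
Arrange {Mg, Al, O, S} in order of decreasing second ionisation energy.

O > S > Al > Mg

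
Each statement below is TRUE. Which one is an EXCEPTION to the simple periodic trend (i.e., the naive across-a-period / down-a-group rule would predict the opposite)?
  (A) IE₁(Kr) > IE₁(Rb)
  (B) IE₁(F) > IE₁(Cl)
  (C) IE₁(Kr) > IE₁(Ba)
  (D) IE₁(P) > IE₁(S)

(D)

The general trend: IE₁ increases across a period and decreases down a group.
(A) Kr (period 4, group 18) vs Rb (period 5, group 1): the stated order agrees with the simple trend.
(B) F (period 2, group 17) vs Cl (period 3, group 17): the stated order agrees with the simple trend.
(C) Kr (period 4, group 18) vs Ba (period 6, group 2): the stated order agrees with the simple trend.
(D) P (period 3, group 15) vs S (period 3, group 16): the stated order contradicts the simple trend.
The exception is (D): S (3p⁴) ionizes more easily than half-filled P (3p³) because the paired 3p electron in S is pushed out by e⁻–e⁻ repulsion.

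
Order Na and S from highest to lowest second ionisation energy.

Na, S

IE_2 is the cost of taking one more electron from the +1 cation: Na⁺ is the bare [Ne] core; S⁺ still has 5 valence electrons.
Pulling an electron out of a noble-gas core costs far more than removing a remaining valence electron, so Na sits at the high end of IE_2.
Tabulated IE_2 (kJ/mol): Na 4562, S 2252.
So the second ionization energies run S < Na.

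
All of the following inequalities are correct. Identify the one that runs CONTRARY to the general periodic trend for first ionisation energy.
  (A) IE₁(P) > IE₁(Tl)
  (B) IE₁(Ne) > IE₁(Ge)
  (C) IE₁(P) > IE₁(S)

(C)

The general trend: first ionisation energy increases across a period and decreases down a group.
(A) P (period 3, group 15) vs Tl (period 6, group 13): the stated order agrees with the simple trend.
(B) Ne (period 2, group 18) vs Ge (period 4, group 14): the stated order agrees with the simple trend.
(C) P (period 3, group 15) vs S (period 3, group 16): the stated order contradicts the simple trend.
The exception is (C): S (3p⁴) ionizes more easily than half-filled P (3p³) because the paired 3p electron in S is pushed out by e⁻–e⁻ repulsion.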